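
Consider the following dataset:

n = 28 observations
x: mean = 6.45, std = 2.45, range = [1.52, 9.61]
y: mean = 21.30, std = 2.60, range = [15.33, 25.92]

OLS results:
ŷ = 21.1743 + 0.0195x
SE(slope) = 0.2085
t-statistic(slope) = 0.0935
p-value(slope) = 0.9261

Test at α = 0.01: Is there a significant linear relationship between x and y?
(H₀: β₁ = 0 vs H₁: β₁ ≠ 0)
p-value = 0.9261 ≥ α = 0.01, so we fail to reject H₀. The relationship is not significant.

Hypothesis test for the slope coefficient:

H₀: β₁ = 0 (no linear relationship)
H₁: β₁ ≠ 0 (linear relationship exists)

Test statistic: t = β̂₁ / SE(β̂₁) = 0.0195 / 0.2085 = 0.0935

p = 0.9261: how often a slope estimate this far from 0 (in SE units) would arise by chance if β₁ were truly 0.

Decision rule: reject H₀ if p-value < α.
p-value = 0.9261 ≥ α = 0.01 → fail to reject H₀.

At α = 0.01 the data do not provide convincing evidence of a nonzero slope.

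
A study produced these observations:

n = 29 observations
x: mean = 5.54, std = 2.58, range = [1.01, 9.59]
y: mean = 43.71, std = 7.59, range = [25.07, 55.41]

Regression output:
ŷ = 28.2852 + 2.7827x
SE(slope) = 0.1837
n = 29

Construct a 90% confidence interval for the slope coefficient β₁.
The 90% CI for β₁ is (2.4698, 3.0956)

Confidence interval for the slope:

The 90% CI for β₁ is: β̂₁ ± t*(α/2, n-2) × SE(β̂₁)

Step 1: Find critical t-value
- Confidence level = 0.9
- Degrees of freedom = n - 2 = 29 - 2 = 27
- t*(α/2, 27) = 1.7033

Step 2: Calculate margin of error
Margin = 1.7033 × 0.1837 = 0.3129

Step 3: Construct interval
CI = 2.7827 ± 0.3129
CI = (2.4698, 3.0956)

Interpretation: each one-unit increase in x is associated with a change in mean y of between 2.4698 and 3.0956, with 90% confidence.
Since 0 is outside the interval, a two-sided test at α = 0.10 would reject H₀: β₁ = 0.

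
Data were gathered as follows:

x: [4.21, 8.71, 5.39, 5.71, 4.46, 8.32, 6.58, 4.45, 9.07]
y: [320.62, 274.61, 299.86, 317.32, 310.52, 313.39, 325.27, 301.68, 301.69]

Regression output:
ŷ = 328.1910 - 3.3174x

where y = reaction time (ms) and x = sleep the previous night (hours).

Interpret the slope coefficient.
On average, reaction time is about 3.3174 ms lower for every extra hour of sleep.

The slope coefficient β₁ = -3.3174 represents the marginal effect of sleep on reaction time.

Interpretation:
- Sleep up by 1 hour → predicted reaction time decreases by 3.3174 ms
- This is a linear approximation: the same per-unit change is assumed across the whole observed x range
- The slope describes association in these data, not necessarily a causal effect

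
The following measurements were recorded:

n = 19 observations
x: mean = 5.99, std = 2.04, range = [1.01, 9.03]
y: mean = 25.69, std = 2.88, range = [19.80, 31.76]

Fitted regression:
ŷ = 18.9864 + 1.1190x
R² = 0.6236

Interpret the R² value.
R² = 0.6236 means 62.36% of the variation in y is explained by the linear relationship with x. This indicates a moderate fit.

R² (coefficient of determination) measures the proportion of variance in y explained by the regression model.

Here R² = 0.6236:
- Explained: 62.36% of the variation in y
- Unexplained (residual): 100% − 62.36% = 37.64%
- Rule of thumb (below 0.3 weak; 0.3 to below 0.7 moderate; 0.7 and above strong) → moderate

Calculation: R² = 1 − (SS_res / SS_tot), where SS_res is the sum of squared residuals and SS_tot the total sum of squares.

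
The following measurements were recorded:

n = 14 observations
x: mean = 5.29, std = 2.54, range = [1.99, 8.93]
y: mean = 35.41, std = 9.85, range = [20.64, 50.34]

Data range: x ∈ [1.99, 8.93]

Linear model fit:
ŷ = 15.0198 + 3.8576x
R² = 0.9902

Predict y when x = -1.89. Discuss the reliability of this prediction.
ŷ = 7.7289 (extrapolation — x = -1.89 lies outside [1.99, 8.93], so reliability is low).

Prediction calculation:
ŷ = 15.0198 + 3.8576 × (-1.89)
ŷ = 7.7289

Reliability:
- Data range: x ∈ [1.99, 8.93]
- Prediction point: x = -1.89 is 3.88 units below the observed range → this is EXTRAPOLATION, not interpolation

Why that matters here:
- The standard error of prediction grows with (x − x̄)², and x = -1.89 is far from x̄ = 5.29
- R² describes fit only over the sampled x values; it says nothing about behaviour beyond them

The R² = 0.9902 only validates the fit within [1.99, 8.93]; treat ŷ = 7.7289 with caution.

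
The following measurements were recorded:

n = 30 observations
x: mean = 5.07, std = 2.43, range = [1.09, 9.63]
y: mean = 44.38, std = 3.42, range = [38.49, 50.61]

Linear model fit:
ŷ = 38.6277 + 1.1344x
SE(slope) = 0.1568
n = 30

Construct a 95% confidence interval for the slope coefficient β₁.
The 95% CI for β₁ is (0.8132, 1.4556)

Confidence interval for the slope:

The 95% CI for β₁ is: β̂₁ ± t*(α/2, n-2) × SE(β̂₁)

Step 1: Find critical t-value
- Confidence level = 0.95
- Degrees of freedom = n - 2 = 30 - 2 = 28
- t*(α/2, 28) = 2.0484

Step 2: Calculate margin of error
Margin = 2.0484 × 0.1568 = 0.3212

Step 3: Construct interval
CI = 1.1344 ± 0.3212
CI = (0.8132, 1.4556)

Interpretation: each one-unit increase in x is associated with a change in mean y of between 0.8132 and 1.4556, with 95% confidence.
Since 0 is outside the interval, a two-sided test at α = 0.05 would reject H₀: β₁ = 0.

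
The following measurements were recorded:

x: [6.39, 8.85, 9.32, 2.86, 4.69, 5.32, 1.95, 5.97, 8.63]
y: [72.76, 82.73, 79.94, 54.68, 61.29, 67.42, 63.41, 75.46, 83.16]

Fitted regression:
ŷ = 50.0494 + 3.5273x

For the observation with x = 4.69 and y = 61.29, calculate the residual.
Residual = -5.3024

The residual is the difference between the actual value and the predicted value:

Residual = y - ŷ

Step 1: Calculate predicted value
ŷ = 50.0494 + 3.5273 × 4.69
ŷ = 66.5924

Step 2: Calculate residual
Residual = 61.29 - 66.5924
Residual = -5.3024

Sign check: y < ŷ, so the point is below the line and the fit overestimates here.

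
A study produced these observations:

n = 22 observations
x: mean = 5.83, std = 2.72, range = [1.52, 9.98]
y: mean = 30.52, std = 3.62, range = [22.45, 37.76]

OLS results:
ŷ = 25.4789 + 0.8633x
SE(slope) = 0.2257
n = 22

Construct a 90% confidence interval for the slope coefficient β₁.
The 90% CI for β₁ is (0.4740, 1.2526)

Confidence interval for the slope:

The 90% CI for β₁ is: β̂₁ ± t*(α/2, n-2) × SE(β̂₁)

Step 1: Find critical t-value
- Confidence level = 0.9
- Degrees of freedom = n - 2 = 22 - 2 = 20
- t*(α/2, 20) = 1.7247

Step 2: Calculate margin of error
Margin = 1.7247 × 0.2257 = 0.3893

Step 3: Construct interval
CI = 0.8633 ± 0.3893
CI = (0.4740, 1.2526)

Interpretation: each one-unit increase in x is associated with a change in mean y of between 0.4740 and 1.2526, with 90% confidence.
Both endpoints are positive, so the data support a genuinely positive slope at this confidence level.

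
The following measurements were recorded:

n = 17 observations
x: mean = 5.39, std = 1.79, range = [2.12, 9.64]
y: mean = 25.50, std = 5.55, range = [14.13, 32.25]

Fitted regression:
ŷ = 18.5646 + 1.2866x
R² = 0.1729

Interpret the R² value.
The model explains 17.29% of the variance in y (R² = 0.1729), leaving 82.71% unexplained; the fit is weak.

R² (coefficient of determination) measures the proportion of variance in y explained by the regression model.

Here R² = 0.1729:
- Explained: 17.29% of the variation in y
- Unexplained (residual): 100% − 17.29% = 82.71%
- Rule of thumb (below 0.3 weak; 0.3 to below 0.7 moderate; 0.7 and above strong) → weak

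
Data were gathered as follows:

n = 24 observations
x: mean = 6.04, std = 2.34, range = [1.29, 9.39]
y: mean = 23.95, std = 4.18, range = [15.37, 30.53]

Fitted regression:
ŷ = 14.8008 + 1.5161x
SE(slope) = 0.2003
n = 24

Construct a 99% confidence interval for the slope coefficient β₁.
The 99% CI for β₁ is (0.9515, 2.0807)

Confidence interval for the slope:

The 99% CI for β₁ is: β̂₁ ± t*(α/2, n-2) × SE(β̂₁)

Step 1: Find critical t-value
- Confidence level = 0.99
- Degrees of freedom = n - 2 = 24 - 2 = 22
- t*(α/2, 22) = 2.8188

Step 2: Calculate margin of error
Margin = 2.8188 × 0.2003 = 0.5646

Step 3: Construct interval
CI = 1.5161 ± 0.5646
CI = (0.9515, 2.0807)

Interpretation: intervals built this way capture the true β₁ in 99% of repeated samples; here the plausible range for the per-unit effect of x on y is 0.9515 to 2.0807.
Both endpoints are positive, so the data support a genuinely positive slope at this confidence level.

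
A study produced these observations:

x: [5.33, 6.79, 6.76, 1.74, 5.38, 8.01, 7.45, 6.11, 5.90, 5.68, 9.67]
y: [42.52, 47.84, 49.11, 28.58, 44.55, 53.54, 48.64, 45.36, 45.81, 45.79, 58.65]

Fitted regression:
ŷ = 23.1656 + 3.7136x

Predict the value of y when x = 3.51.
ŷ = 36.2003

To predict y for x = 3.51, substitute into the regression equation:

ŷ = 23.1656 + 3.7136 × 3.51
ŷ = 23.1656 + 13.0347
ŷ = 36.2003

This is a point prediction; actual observations scatter around it by roughly the residual standard deviation.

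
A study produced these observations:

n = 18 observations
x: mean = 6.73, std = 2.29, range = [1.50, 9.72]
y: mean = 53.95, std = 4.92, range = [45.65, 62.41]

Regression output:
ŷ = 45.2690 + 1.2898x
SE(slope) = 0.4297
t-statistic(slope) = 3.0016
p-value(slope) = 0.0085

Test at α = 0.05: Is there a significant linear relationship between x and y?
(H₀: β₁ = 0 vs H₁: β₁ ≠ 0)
Since p-value = 0.0085 < α = 0.05, reject H₀ — the slope is significantly different from 0.

Hypothesis test for the slope coefficient:

H₀: β₁ = 0 (no linear relationship)
H₁: β₁ ≠ 0 (linear relationship exists)

Test statistic: t = β̂₁ / SE(β̂₁) = 1.2898 / 0.4297 = 3.0016

The p-value (0.0085) is the probability, under H₀, of a t-statistic at least as extreme as |t| = 3.0016 (two-sided, df = n − 2 = 16).

Decision rule: reject H₀ if p-value < α.
p-value = 0.0085 < α = 0.05 → reject H₀.

Conclusion: the linear association between x and y is significant at the 5% level.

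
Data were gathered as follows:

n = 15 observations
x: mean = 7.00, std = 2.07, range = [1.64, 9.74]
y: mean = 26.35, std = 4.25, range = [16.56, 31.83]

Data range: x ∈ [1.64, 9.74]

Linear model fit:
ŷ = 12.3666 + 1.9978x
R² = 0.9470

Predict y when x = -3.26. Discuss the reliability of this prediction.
ŷ = 5.8538 (extrapolation — x = -3.26 lies outside [1.64, 9.74], so reliability is low).

Prediction calculation:
ŷ = 12.3666 + 1.9978 × (-3.26)
ŷ = 5.8538

Reliability:
- Data range: x ∈ [1.64, 9.74]
- Prediction point: x = -3.26 is 4.90 units below the observed range → this is EXTRAPOLATION, not interpolation

Why that matters here:
- The linear relationship may not hold outside the observed range
- The standard error of prediction grows with (x − x̄)², and x = -3.26 is far from x̄ = 7.00
- R² describes fit only over the sampled x values; it says nothing about behaviour beyond them

A defensible statement: 'if the linear trend continued to x = -3.26, y would be about 5.8538' — the premise is untested.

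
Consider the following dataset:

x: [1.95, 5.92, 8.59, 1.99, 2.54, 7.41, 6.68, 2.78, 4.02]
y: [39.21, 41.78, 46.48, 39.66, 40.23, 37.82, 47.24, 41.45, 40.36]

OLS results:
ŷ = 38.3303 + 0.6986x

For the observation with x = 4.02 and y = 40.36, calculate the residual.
Residual = -0.7787

The residual is the difference between the actual value and the predicted value:

Residual = y - ŷ

Step 1: Calculate predicted value
ŷ = 38.3303 + 0.6986 × 4.02
ŷ = 41.1387

Step 2: Calculate residual
Residual = 40.36 - 41.1387
Residual = -0.7787

Interpretation: the model overestimates the actual value by 0.7787 at this point (negative residual → observation lies below the fitted line).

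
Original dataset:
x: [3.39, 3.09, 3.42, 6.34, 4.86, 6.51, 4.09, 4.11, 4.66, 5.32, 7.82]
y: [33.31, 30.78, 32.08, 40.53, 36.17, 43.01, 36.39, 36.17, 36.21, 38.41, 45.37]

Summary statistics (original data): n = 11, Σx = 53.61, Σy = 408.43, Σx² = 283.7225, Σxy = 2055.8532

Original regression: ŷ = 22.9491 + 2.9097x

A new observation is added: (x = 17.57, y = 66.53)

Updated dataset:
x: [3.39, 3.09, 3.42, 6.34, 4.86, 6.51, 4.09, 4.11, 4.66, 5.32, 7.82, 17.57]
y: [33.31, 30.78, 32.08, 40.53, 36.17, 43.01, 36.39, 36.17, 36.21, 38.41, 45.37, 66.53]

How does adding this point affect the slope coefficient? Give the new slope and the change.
The slope changes from 2.9097 to 2.3940 (change of -0.5157, or -17.7%).

x = 17.57 lies well outside the original x-range [3.09, 7.82] (x̄ ≈ 4.87), so this observation has high leverage and can move the slope substantially.

Step 1: Update the sums with the new point (n goes from 11 to 12)
Σx  = 53.61 + 17.57 = 71.18
Σy  = 408.43 + 66.53 = 474.96
Σx² = 283.7225 + 17.57² = 283.7225 + 308.7049 = 592.4274
Σxy = 2055.8532 + 17.57×66.53 = 2055.8532 + 1168.9321 = 3224.7853

Step 2: Recompute the slope with b₁ = (nΣxy − ΣxΣy) / (nΣx² − (Σx)²)
Numerator   = 12×3224.7853 − 71.18×474.96 = 38697.4236 − 33807.6528 = 4889.7708
Denominator = 12×592.4274 − 71.18² = 7109.1288 − 5066.5924 = 2042.5364
b₁(new) = 4889.7708 / 2042.5364 = 2.3940

(Same formula on the original sums: (11×2055.8532 − 53.61×408.43) / (11×283.7225 − 53.61²) = 718.4529 / 246.9154 = 2.9097, matching the given fit.)

Step 3: Change in slope
Δβ₁ = 2.3940 − 2.9097 = -0.5157
Relative change = -0.5157 / 2.9097 × 100% = -17.7%
→ the slope decreases when the point is added.

A high-leverage point only changes the slope if it is off the original line; here y = 66.53 is below the original trend, so the slope decreases.
In practice: examine leverage (hᵢ) and Cook's distance rather than deleting it automatically; check such a point for data-entry or measurement error.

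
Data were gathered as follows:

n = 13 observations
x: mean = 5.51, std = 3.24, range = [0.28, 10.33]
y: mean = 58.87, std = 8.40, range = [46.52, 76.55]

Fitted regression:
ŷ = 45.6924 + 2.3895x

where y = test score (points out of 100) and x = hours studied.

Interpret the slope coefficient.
On average, test score is about 2.3895 points higher for every extra hour of study time.

β₁ = 2.3895 is the change in predicted test score (points) per additional hour of study time.

Interpretation:
- Study time up by 1 hour → predicted test score increases by 2.3895 points
- This is a linear approximation: the same per-unit change is assumed across the whole observed x range
- The sign (+) gives the direction; the magnitude 2.3895 gives the size of the effect per hour

(β₀ = 45.6924 is the fitted value at x = 0 and is not part of the slope interpretation.)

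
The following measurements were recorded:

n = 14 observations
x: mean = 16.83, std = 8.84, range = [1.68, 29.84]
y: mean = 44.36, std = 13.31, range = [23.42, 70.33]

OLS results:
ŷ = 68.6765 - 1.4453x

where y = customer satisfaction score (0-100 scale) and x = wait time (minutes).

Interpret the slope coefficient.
An increase of one minute in wait time is associated with a 1.4453 points decrease in predicted satisfaction score.

The slope β₁ = -1.4453 gives the rate at which the fitted satisfaction score changes with wait time.

Interpretation:
- Wait time up by 1 minute → predicted satisfaction score decreases by 1.4453 points
- The effect is assumed constant over the observed range of x (linearity)
- The sign (−) gives the direction; the magnitude 1.4453 gives the size of the effect per minute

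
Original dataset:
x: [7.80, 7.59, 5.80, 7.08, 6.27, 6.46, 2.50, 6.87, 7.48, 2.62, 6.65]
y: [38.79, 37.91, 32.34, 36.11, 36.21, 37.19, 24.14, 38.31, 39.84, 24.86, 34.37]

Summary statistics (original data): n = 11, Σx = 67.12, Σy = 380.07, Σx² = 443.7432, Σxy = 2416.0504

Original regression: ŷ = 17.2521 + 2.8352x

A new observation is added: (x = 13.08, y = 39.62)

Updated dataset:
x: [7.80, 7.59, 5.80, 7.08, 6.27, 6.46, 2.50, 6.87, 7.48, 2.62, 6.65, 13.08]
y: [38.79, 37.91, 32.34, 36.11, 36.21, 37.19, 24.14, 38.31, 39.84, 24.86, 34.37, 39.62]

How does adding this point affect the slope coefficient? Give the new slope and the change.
New slope β₁ = 1.6410 versus 2.8352 before: a change of -1.1942 (-42.1%).

The new point has HIGH LEVERAGE: x = 13.08 is far from the original mean x̄ = 67.12/11 ≈ 6.10 (original range [2.50, 7.80]).

Step 1: Update the sums with the new point (n goes from 11 to 12)
Σx  = 67.12 + 13.08 = 80.20
Σy  = 380.07 + 39.62 = 419.69
Σx² = 443.7432 + 13.08² = 443.7432 + 171.0864 = 614.8296
Σxy = 2416.0504 + 13.08×39.62 = 2416.0504 + 518.2296 = 2934.2800

Step 2: Recompute the slope with b₁ = (nΣxy − ΣxΣy) / (nΣx² − (Σx)²)
Numerator   = 12×2934.2800 − 80.20×419.69 = 35211.3600 − 33659.1380 = 1552.2220
Denominator = 12×614.8296 − 80.20² = 7377.9552 − 6432.0400 = 945.9152
b₁(new) = 1552.2220 / 945.9152 = 1.6410

(Same formula on the original sums: (11×2416.0504 − 67.12×380.07) / (11×443.7432 − 67.12²) = 1066.2560 / 376.0808 = 2.8352, matching the given fit.)

Step 3: Change in slope
Δβ₁ = 1.6410 − 2.8352 = -1.1942
Relative change = -1.1942 / 2.8352 × 100% = -42.1%
→ the slope decreases when the point is added.

Because the point sits below the extension of the original line at a high-leverage x, it tilts the fit down.
In practice: refit with and without it and report both if conclusions differ; examine leverage (hᵢ) and Cook's distance rather than deleting it automatically.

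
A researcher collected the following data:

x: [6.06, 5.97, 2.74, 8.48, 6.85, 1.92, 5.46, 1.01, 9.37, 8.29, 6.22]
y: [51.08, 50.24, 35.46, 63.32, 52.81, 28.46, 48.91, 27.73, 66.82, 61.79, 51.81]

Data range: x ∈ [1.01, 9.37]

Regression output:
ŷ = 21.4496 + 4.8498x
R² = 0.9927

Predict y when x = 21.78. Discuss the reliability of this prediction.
ŷ = 127.0782 (extrapolation — x = 21.78 lies outside [1.01, 9.37], so reliability is low).

Prediction calculation:
ŷ = 21.4496 + 4.8498 × 21.78
ŷ = 127.0782

Reliability:
- Data range: x ∈ [1.01, 9.37]
- Prediction point: x = 21.78 is 12.41 units above the observed range → this is EXTRAPOLATION, not interpolation

Why that matters here:
- R² describes fit only over the sampled x values; it says nothing about behaviour beyond them
- The linear relationship may not hold outside the observed range
- Real relationships often flatten, saturate, or turn nonlinear at extremes

Report the number if required, but flag clearly that it is an extrapolation.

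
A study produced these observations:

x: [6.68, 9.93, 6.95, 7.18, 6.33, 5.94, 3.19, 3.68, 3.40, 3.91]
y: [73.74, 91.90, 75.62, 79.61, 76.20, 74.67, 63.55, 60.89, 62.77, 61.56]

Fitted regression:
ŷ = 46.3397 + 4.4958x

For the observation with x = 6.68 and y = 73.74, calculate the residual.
Residual = -2.6316

The residual is the difference between the actual value and the predicted value:

Residual = y - ŷ

Step 1: Calculate predicted value
ŷ = 46.3397 + 4.4958 × 6.68
ŷ = 76.3716

Step 2: Calculate residual
Residual = 73.74 - 76.3716
Residual = -2.6316

Interpretation: the model overestimates the actual value by 2.6316 at this point (negative residual → observation lies below the fitted line).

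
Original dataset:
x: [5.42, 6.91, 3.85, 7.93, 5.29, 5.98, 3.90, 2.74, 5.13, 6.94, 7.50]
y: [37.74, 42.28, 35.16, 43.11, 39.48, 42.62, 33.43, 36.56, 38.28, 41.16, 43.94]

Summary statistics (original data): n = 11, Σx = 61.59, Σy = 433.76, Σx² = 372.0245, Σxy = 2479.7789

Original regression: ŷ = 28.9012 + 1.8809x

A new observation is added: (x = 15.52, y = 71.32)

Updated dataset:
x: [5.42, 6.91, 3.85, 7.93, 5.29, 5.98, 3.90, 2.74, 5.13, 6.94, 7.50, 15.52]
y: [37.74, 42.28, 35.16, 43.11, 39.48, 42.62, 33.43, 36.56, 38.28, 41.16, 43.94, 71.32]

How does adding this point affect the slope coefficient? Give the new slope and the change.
The slope changes from 1.8809 to 2.9055 (change of +1.0246, or +54.5%).

The new point has HIGH LEVERAGE: x = 15.52 is far from the original mean x̄ = 61.59/11 ≈ 5.60 (original range [2.74, 7.93]).

Step 1: Update the sums with the new point (n goes from 11 to 12)
Σx  = 61.59 + 15.52 = 77.11
Σy  = 433.76 + 71.32 = 505.08
Σx² = 372.0245 + 15.52² = 372.0245 + 240.8704 = 612.8949
Σxy = 2479.7789 + 15.52×71.32 = 2479.7789 + 1106.8864 = 3586.6653

Step 2: Recompute the slope with b₁ = (nΣxy − ΣxΣy) / (nΣx² − (Σx)²)
Numerator   = 12×3586.6653 − 77.11×505.08 = 43039.9836 − 38946.7188 = 4093.2648
Denominator = 12×612.8949 − 77.11² = 7354.7388 − 5945.9521 = 1408.7867
b₁(new) = 4093.2648 / 1408.7867 = 2.9055

(Same formula on the original sums: (11×2479.7789 − 61.59×433.76) / (11×372.0245 − 61.59²) = 562.2895 / 298.9414 = 1.8809, matching the given fit.)

Step 3: Change in slope
Δβ₁ = 2.9055 − 1.8809 = +1.0246
Relative change = +1.0246 / 1.8809 × 100% = +54.5%
→ the slope increases when the point is added.

Because the point sits above the extension of the original line at a high-leverage x, it tilts the fit up.
In practice: examine leverage (hᵢ) and Cook's distance rather than deleting it automatically; refit with and without it and report both if conclusions differ.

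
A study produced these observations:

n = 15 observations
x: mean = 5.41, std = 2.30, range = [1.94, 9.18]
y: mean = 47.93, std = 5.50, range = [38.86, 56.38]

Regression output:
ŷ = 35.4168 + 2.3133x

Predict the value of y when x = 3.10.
ŷ = 42.5880

To predict y for x = 3.10, substitute into the regression equation:

ŷ = 35.4168 + 2.3133 × 3.10
ŷ = 35.4168 + 7.1712
ŷ = 42.5880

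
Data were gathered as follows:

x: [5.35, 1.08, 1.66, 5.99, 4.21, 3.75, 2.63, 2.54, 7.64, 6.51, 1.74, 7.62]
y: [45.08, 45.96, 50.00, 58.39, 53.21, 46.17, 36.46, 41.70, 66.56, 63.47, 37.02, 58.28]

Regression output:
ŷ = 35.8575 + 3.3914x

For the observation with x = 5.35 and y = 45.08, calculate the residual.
Residual = -8.9215

The residual is the difference between the actual value and the predicted value:

Residual = y - ŷ

Step 1: Calculate predicted value
ŷ = 35.8575 + 3.3914 × 5.35
ŷ = 54.0015

Step 2: Calculate residual
Residual = 45.08 - 54.0015
Residual = -8.9215

Sign check: y < ŷ, so the point is below the line and the fit overestimates here.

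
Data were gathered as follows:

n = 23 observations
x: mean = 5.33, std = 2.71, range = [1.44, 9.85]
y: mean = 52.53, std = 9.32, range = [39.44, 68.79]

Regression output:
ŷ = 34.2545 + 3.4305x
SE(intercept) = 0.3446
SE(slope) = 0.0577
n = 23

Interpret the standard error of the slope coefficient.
The slope 3.4305 is pinned down to within about ±0.0577 (one SE) by these data — relative uncertainty 1.7%, i.e. precise.

SE(β̂₁) = s / √Sxx, where s is the residual standard deviation and Sxx = Σ(x − x̄)². It is the yardstick for how far β̂₁ = 3.4305 could plausibly be from the true slope.

Relative precision:
- SE / |β̂₁| = 0.0577 / 3.4305 = 1.7%
- Rule of thumb (under 20%: precise; 20% to under 50%: moderately precise; 50% or more: imprecise) → precise

Rough 95% range (±2 SE): 3.4305 ± 0.1154 → (3.3151, 3.5459).

What drives SE(β̂₁): more residual scatter → larger SE; wider spread of x values → smaller SE.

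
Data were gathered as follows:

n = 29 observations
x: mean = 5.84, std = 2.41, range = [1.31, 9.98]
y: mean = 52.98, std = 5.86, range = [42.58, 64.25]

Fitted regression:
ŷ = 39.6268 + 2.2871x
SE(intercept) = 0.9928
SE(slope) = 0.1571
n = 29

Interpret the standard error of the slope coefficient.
SE(β̂₁) = 0.1571 is the estimated standard deviation of the slope estimate across repeated samples; relative to β̂₁ = 2.2871 that is 6.9%, a precise estimate.

SE(β̂₁) = 0.1571 says: if we drew many samples of n = 29 from the same population and refit each time, the fitted slopes would scatter with a standard deviation of roughly 0.1571 around the true β₁.

Relative precision:
- SE / |β̂₁| = 0.1571 / 2.2871 = 6.9%
- Rule of thumb (under 20%: precise; 20% to under 50%: moderately precise; 50% or more: imprecise) → precise

Link to the t-test: t = β̂₁ / SE(β̂₁) = 2.2871 / 0.1571 = 14.5582, the statistic for H₀: β₁ = 0.

What drives SE(β̂₁): more residual scatter → larger SE; wider spread of x values → smaller SE.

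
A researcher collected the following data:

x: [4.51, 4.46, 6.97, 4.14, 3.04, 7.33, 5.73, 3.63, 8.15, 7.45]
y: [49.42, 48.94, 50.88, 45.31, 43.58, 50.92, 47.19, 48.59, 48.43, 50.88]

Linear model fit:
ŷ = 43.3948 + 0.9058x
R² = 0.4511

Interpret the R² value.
About 45.11% of the variability in y is accounted for by the regression on x (R² = 0.4511) — a moderate linear fit.

R² = 1 − SS_res/SS_tot compares the residual scatter to the total scatter of y about its mean.

Here R² = 0.4511:
- Explained: 45.11% of the variation in y
- Unexplained (residual): 100% − 45.11% = 54.89%
- Rule of thumb (below 0.3 weak; 0.3 to below 0.7 moderate; 0.7 and above strong) → moderate

Note: R² says nothing about causation, and a high R² does not by itself mean the linear form is appropriate — check the residuals.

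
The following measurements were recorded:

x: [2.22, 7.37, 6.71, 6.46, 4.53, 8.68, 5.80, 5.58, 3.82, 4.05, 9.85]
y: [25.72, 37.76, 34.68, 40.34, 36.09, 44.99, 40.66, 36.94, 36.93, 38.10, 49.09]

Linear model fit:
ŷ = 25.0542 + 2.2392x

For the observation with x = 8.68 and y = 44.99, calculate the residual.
Residual = 0.4995

The residual is the difference between the actual value and the predicted value:

Residual = y - ŷ

Step 1: Calculate predicted value
ŷ = 25.0542 + 2.2392 × 8.68
ŷ = 44.4905

Step 2: Calculate residual
Residual = 44.99 - 44.4905
Residual = 0.4995

Interpretation: the model underestimates the actual value by 0.4995 at this point (positive residual → observation lies above the fitted line).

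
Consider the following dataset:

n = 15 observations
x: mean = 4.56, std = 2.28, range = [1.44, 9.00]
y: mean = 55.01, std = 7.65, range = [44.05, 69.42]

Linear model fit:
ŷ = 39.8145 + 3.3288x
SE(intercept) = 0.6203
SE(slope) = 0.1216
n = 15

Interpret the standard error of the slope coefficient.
SE(slope) = 0.1216 measures the uncertainty in the estimated slope. The coefficient is estimated precisely (SE/|β̂₁| = 3.7%).

What SE measures:
- The standard error quantifies the sampling variability of the coefficient estimate
- It is the estimated standard deviation of β̂₁ across hypothetical repeated samples of the same size
- Smaller SE → more precise estimate

Relative precision:
- SE / |β̂₁| = 0.1216 / 3.3288 = 3.7%
- Rule of thumb (under 20%: precise; 20% to under 50%: moderately precise; 50% or more: imprecise) → precise

Link to the t-test: t = β̂₁ / SE(β̂₁) = 3.3288 / 0.1216 = 27.3750, the statistic for H₀: β₁ = 0.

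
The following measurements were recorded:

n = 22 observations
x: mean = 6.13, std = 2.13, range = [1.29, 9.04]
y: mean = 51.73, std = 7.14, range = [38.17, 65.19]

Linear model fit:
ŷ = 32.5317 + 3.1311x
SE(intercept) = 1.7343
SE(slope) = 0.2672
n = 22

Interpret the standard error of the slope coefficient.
SE(slope) = 0.2672 measures the uncertainty in the estimated slope. The coefficient is estimated precisely (SE/|β̂₁| = 8.5%).

SE(β̂₁) = 0.2672 says: if we drew many samples of n = 22 from the same population and refit each time, the fitted slopes would scatter with a standard deviation of roughly 0.2672 around the true β₁.

Relative precision:
- SE / |β̂₁| = 0.2672 / 3.1311 = 8.5%
- Rule of thumb (under 20%: precise; 20% to under 50%: moderately precise; 50% or more: imprecise) → precise

Rough 95% range (±2 SE): 3.1311 ± 0.5344 → (2.5967, 3.6655).

What drives SE(β̂₁): wider spread of x values → smaller SE.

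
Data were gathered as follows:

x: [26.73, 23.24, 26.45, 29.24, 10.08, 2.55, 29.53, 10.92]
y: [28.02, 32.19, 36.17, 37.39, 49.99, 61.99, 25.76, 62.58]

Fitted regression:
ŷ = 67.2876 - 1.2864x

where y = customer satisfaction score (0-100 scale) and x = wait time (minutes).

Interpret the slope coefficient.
On average, satisfaction score is about 1.2864 points lower for every extra minute of wait time.

The slope coefficient β₁ = -1.2864 represents the marginal effect of wait time on satisfaction score.

Interpretation:
- Wait time up by 1 minute → predicted satisfaction score decreases by 1.2864 points
- The effect is assumed constant over the observed range of x (linearity)

The intercept β₀ = 67.2876 is the predicted satisfaction score when wait time = 0; since the smallest observed x is 2.55, this is an extrapolation and mainly anchors the line.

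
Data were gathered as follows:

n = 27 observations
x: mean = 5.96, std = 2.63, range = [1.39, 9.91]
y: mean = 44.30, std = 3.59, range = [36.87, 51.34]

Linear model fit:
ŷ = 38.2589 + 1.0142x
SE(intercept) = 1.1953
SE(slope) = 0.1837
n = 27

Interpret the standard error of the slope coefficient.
The slope 1.0142 is pinned down to within about ±0.1837 (one SE) by these data — relative uncertainty 18.1%, i.e. precise.

SE(β̂₁) = s / √Sxx, where s is the residual standard deviation and Sxx = Σ(x − x̄)². It is the yardstick for how far β̂₁ = 1.0142 could plausibly be from the true slope.

Relative precision:
- SE / |β̂₁| = 0.1837 / 1.0142 = 18.1%
- Rule of thumb (under 20%: precise; 20% to under 50%: moderately precise; 50% or more: imprecise) → precise

Link to interval estimation: a confidence interval for β₁ is β̂₁ ± t* × 0.1837, so SE sets the half-width per unit of t*.

What drives SE(β̂₁): more residual scatter → larger SE; wider spread of x values → smaller SE.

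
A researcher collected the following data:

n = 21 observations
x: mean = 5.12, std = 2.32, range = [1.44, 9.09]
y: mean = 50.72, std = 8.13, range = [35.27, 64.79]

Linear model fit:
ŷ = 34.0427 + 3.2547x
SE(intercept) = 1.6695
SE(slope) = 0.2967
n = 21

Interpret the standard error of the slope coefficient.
The slope 3.2547 is pinned down to within about ±0.2967 (one SE) by these data — relative uncertainty 9.1%, i.e. precise.

SE(β̂₁) = 0.2967 says: if we drew many samples of n = 21 from the same population and refit each time, the fitted slopes would scatter with a standard deviation of roughly 0.2967 around the true β₁.

Relative precision:
- SE / |β̂₁| = 0.2967 / 3.2547 = 9.1%
- Rule of thumb (under 20%: precise; 20% to under 50%: moderately precise; 50% or more: imprecise) → precise

Link to the t-test: t = β̂₁ / SE(β̂₁) = 3.2547 / 0.2967 = 10.9697, the statistic for H₀: β₁ = 0.

What drives SE(β̂₁): larger n (here n = 21) → smaller SE.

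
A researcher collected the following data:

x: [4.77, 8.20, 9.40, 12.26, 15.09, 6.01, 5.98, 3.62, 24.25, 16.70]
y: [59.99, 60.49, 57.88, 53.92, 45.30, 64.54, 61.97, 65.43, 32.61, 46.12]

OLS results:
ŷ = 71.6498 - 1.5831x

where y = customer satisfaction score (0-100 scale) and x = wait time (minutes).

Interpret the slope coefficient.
For each additional minute of wait time, predicted satisfaction score decreases by approximately 1.5831 points.

β₁ = -1.5831 is the change in predicted satisfaction score (points) per additional minute of wait time.

Interpretation:
- Wait time up by 1 minute → predicted satisfaction score decreases by 1.5831 points
- The effect is assumed constant over the observed range of x (linearity)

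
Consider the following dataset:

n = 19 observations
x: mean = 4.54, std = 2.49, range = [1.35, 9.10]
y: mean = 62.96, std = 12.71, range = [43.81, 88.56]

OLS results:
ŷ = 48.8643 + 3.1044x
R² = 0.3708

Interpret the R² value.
R² = 0.3708 means 37.08% of the variation in y is explained by the linear relationship with x. This indicates a moderate fit.

The coefficient of determination R² is the fraction of the total variation in y that the fitted line accounts for.

Here R² = 0.3708:
- Explained: 37.08% of the variation in y
- Unexplained (residual): 100% − 37.08% = 62.92%
- Rule of thumb (below 0.3 weak; 0.3 to below 0.7 moderate; 0.7 and above strong) → moderate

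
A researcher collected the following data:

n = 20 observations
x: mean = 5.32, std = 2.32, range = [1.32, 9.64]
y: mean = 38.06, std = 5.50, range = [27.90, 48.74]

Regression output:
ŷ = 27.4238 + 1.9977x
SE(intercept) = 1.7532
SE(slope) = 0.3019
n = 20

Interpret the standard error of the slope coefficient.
SE(slope) = 0.3019 measures the uncertainty in the estimated slope. The coefficient is estimated precisely (SE/|β̂₁| = 15.1%).

SE(β̂₁) = s / √Sxx, where s is the residual standard deviation and Sxx = Σ(x − x̄)². It is the yardstick for how far β̂₁ = 1.9977 could plausibly be from the true slope.

Relative precision:
- SE / |β̂₁| = 0.3019 / 1.9977 = 15.1%
- Rule of thumb (under 20%: precise; 20% to under 50%: moderately precise; 50% or more: imprecise) → precise

Rough 95% range (±2 SE): 1.9977 ± 0.6038 → (1.3939, 2.6015).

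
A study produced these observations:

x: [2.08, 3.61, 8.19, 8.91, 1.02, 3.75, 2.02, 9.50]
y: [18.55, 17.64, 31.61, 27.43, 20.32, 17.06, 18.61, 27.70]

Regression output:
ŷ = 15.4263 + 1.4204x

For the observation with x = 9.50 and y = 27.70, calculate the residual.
Residual = -1.2201

The residual is the difference between the actual value and the predicted value:

Residual = y - ŷ

Step 1: Calculate predicted value
ŷ = 15.4263 + 1.4204 × 9.50
ŷ = 28.9201

Step 2: Calculate residual
Residual = 27.70 - 28.9201
Residual = -1.2201

The residual is negative, so the observed y = 27.70 sits below the regression line (the line overestimates it by 1.2201).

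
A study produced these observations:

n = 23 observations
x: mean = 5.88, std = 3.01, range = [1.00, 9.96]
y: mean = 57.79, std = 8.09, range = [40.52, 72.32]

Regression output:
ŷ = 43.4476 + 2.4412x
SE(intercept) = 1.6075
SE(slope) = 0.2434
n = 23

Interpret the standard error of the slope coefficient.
SE(slope) = 0.2434 measures the uncertainty in the estimated slope. The coefficient is estimated precisely (SE/|β̂₁| = 10.0%).

SE(β̂₁) = 0.2434 says: if we drew many samples of n = 23 from the same population and refit each time, the fitted slopes would scatter with a standard deviation of roughly 0.2434 around the true β₁.

Relative precision:
- SE / |β̂₁| = 0.2434 / 2.4412 = 10.0%
- Rule of thumb (under 20%: precise; 20% to under 50%: moderately precise; 50% or more: imprecise) → precise

Link to the t-test: t = β̂₁ / SE(β̂₁) = 2.4412 / 0.2434 = 10.0296, the statistic for H₀: β₁ = 0.

What drives SE(β̂₁): larger n (here n = 23) → smaller SE.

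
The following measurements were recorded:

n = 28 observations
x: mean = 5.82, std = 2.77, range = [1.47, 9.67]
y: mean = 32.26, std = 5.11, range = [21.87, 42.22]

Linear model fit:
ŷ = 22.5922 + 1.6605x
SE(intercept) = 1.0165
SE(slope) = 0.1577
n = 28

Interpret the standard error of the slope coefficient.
SE(slope) = 0.1577 measures the uncertainty in the estimated slope. The coefficient is estimated precisely (SE/|β̂₁| = 9.5%).

SE(β̂₁) = 0.1577 says: if we drew many samples of n = 28 from the same population and refit each time, the fitted slopes would scatter with a standard deviation of roughly 0.1577 around the true β₁.

Relative precision:
- SE / |β̂₁| = 0.1577 / 1.6605 = 9.5%
- Rule of thumb (under 20%: precise; 20% to under 50%: moderately precise; 50% or more: imprecise) → precise

Rough 95% range (±2 SE): 1.6605 ± 0.3154 → (1.3451, 1.9759).

What drives SE(β̂₁): larger n (here n = 28) → smaller SE; wider spread of x values → smaller SE.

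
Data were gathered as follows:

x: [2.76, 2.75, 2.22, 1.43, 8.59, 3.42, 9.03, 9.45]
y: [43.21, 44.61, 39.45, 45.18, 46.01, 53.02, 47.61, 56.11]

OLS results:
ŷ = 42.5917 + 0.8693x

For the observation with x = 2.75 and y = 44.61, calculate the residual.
Residual = -0.3723

The residual is the difference between the actual value and the predicted value:

Residual = y - ŷ

Step 1: Calculate predicted value
ŷ = 42.5917 + 0.8693 × 2.75
ŷ = 44.9823

Step 2: Calculate residual
Residual = 44.61 - 44.9823
Residual = -0.3723

Interpretation: the model overestimates the actual value by 0.3723 at this point (negative residual → observation lies below the fitted line).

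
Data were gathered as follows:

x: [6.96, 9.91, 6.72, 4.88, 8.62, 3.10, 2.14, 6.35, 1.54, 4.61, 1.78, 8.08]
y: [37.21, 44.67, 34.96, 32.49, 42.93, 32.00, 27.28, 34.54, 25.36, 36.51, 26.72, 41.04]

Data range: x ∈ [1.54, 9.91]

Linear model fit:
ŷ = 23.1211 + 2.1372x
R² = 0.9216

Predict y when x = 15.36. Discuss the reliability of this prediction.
The equation gives ŷ = 55.9485; however x = 15.36 is 5.45 units above the observed range, so this extrapolated value should not be trusted.

Prediction calculation:
ŷ = 23.1211 + 2.1372 × 15.36
ŷ = 55.9485

Reliability:
- Data range: x ∈ [1.54, 9.91]
- Prediction point: x = 15.36 is 5.45 units above the observed range → this is EXTRAPOLATION, not interpolation

Why that matters here:
- Real relationships often flatten, saturate, or turn nonlinear at extremes
- The standard error of prediction grows with (x − x̄)², and x = 15.36 is far from x̄ = 5.39
- The linear relationship may not hold outside the observed range

A defensible statement: 'if the linear trend continued to x = 15.36, y would be about 55.9485' — the premise is untested.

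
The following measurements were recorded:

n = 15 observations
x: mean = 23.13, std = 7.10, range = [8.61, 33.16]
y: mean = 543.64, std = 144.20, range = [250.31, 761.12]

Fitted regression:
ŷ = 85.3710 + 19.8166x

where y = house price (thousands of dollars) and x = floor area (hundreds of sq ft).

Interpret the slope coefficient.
For each additional hundred sq ft of floor area, predicted house price increases by approximately 19.8166 thousand dollars.

The slope coefficient β₁ = 19.8166 represents the marginal effect of floor area on house price.

Interpretation:
- Floor area up by 1 hundred sq ft → predicted house price increases by 19.8166 thousand dollars
- This is a linear approximation: the same per-unit change is assumed across the whole observed x range

(β₀ = 85.3710 is the fitted value at x = 0 and is not part of the slope interpretation.)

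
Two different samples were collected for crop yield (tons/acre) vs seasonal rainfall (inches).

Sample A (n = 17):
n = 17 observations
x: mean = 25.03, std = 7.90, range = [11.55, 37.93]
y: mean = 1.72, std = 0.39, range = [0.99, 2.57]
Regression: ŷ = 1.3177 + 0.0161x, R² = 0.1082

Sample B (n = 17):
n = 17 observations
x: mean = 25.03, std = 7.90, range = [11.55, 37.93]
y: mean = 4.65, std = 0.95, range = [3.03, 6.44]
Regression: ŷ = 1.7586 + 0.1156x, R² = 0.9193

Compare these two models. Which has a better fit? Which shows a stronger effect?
Model B has the better fit (R² = 0.9193 vs 0.1082). Model B shows the stronger effect (|β₁| = 0.1156 vs 0.0161).

Model Comparison:

Fit — compare R²:
- Model A: R² = 0.1082 → 10.82% of variance in crop yield explained
- Model B: R² = 0.9193 → 91.93% of variance in crop yield explained
- 0.9193 > 0.1082 → Model B has the better fit

Strength of effect — compare |β₁|:
- Model A: β₁ = 0.0161 → predicted crop yield rises 0.0161 tons/acre per additional inch of rainfall
- Model B: β₁ = 0.1156 → predicted crop yield rises 0.1156 tons/acre per additional inch of rainfall
- |0.0161| < |0.1156| → Model B shows the stronger marginal effect

Notes:
- A better fit (higher R²) doesn't necessarily mean a more important relationship.
- The two samples could reflect different populations, time periods, or measurement quality.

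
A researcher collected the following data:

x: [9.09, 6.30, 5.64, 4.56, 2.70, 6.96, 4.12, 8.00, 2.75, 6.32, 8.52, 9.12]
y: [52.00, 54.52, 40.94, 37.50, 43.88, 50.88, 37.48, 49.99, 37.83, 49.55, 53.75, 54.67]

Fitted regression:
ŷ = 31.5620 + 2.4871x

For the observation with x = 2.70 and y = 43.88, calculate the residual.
Residual = 5.6028

The residual is the difference between the actual value and the predicted value:

Residual = y - ŷ

Step 1: Calculate predicted value
ŷ = 31.5620 + 2.4871 × 2.70
ŷ = 38.2772

Step 2: Calculate residual
Residual = 43.88 - 38.2772
Residual = 5.6028

The residual is positive, so the observed y = 43.88 sits above the regression line (the line underestimates it by 5.6028).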